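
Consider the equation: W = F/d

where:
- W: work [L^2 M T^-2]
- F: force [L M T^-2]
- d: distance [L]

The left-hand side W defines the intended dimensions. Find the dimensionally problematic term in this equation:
The right-hand side term F/d

W has dimensions [L^2 M T^-2], but F/d has dimensions [M T^-2], so the term F/d is dimensionally wrong for W.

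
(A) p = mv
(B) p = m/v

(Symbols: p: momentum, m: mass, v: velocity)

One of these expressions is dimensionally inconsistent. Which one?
(B)

(A) p = mv: LHS [L M T^-1], RHS [L M T^-1] ✓
(B) p = m/v: LHS [L M T^-1], RHS [L^-1 M T] ✗

Expression (B) p = m/v is dimensionally incorrect.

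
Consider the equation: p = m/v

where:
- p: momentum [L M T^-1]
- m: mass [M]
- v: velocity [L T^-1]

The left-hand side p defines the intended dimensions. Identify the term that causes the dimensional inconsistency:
The right-hand side term m/v

p has dimensions [L M T^-1], but m/v has dimensions [L^-1 M T], so the term m/v is dimensionally wrong for p.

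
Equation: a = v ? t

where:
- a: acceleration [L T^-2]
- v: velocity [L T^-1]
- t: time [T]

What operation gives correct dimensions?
division (÷): a = v ÷ t

a [L T^-2]; v [L T^-1]; t [T].
v × t → [L] ✗
v ÷ t → [L T^-2] ✓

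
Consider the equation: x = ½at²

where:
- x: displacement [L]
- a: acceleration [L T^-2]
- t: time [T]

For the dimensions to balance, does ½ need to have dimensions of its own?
No

x has dimensions [L] and at² already has dimensions [L], so the equation balances without ½ contributing any dimensions. ½ is a pure (dimensionless) number; changing or removing it would not affect dimensional consistency.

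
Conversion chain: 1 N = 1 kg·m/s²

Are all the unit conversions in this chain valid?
The chain is correct (no errors).

Correct: Newton is defined as kg·m/s²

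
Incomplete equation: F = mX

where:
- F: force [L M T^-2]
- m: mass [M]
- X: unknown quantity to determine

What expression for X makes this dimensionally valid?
X = a (acceleration), dimensions [L T^-2]

F has dimensions [L M T^-2]; the rest of the RHS (m) has dimensions [M].
So X must have dimensions [L T^-2] — X = a (acceleration).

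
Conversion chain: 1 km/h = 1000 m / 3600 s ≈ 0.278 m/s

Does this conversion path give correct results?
The chain is correct (no errors).

Correct: 1 km = 1000 m, 1 h = 3600 s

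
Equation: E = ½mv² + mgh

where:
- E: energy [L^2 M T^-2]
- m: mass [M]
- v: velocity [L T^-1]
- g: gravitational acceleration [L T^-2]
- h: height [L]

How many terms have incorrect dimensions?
0

LHS E: [L^2 M T^-2]
- ½mv²: [L^2 M T^-2] ✓
- mgh: [L^2 M T^-2] ✓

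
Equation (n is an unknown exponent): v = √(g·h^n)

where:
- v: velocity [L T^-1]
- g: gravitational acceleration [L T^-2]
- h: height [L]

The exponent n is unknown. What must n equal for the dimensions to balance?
n = 1

v has dimensions [L T^-1]; h has dimensions [L].
With n = 1: √(g·h^1) has dimensions [L T^-1], matching the LHS ✓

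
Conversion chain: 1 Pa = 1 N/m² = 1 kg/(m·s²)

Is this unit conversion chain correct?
The chain is correct (no errors).

Correct: Pascal is Newton per square meter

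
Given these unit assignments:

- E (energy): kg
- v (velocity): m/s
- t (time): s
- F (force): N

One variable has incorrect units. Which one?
E

The variable E (energy) should have units J, not kg.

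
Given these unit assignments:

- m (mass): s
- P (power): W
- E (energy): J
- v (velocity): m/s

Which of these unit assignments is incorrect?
m

The variable m (mass) should have units kg, not s.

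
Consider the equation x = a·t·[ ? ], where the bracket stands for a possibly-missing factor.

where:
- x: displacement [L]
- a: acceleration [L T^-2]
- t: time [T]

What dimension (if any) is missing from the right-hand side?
[T] — time (e.g. t)

x has dimensions [L]; a·t has dimensions [L T^-1].
The bracketed factor must supply [L] / [L T^-1] = [T].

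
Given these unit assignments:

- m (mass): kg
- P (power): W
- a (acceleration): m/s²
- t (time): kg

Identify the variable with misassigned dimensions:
t

The variable t (time) should have units s, not kg.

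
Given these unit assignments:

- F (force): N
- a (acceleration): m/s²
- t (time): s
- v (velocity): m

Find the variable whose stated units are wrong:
v

The variable v (velocity) should have units m/s, not m.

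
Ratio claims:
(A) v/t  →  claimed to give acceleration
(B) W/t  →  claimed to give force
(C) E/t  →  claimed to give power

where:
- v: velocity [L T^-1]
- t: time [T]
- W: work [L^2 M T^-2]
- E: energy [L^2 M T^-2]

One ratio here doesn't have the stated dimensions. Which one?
(B) W/t does not give force

(A) v/t: [L T^-2] = acceleration [L T^-2] ✓
(B) W/t: [L^2 M T^-3] ≠ force [L M T^-2] ✗
(C) E/t: [L^2 M T^-3] = power [L^2 M T^-3] ✓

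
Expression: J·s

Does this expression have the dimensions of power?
No

The expression J·s has dimensions [L^2 M T^-1], but power has dimensions [L^2 M T^-3].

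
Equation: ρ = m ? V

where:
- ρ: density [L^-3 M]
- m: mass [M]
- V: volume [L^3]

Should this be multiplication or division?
division (÷): ρ = m ÷ V

ρ [L^-3 M]; m [M]; V [L^3].
m × V → [L^3 M] ✗
m ÷ V → [L^-3 M] ✓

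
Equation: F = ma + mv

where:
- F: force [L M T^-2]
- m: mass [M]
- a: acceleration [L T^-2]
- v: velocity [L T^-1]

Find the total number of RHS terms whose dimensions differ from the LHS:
1

LHS F: [L M T^-2]
- ma: [L M T^-2] ✓
- mv: [L M T^-1] ✗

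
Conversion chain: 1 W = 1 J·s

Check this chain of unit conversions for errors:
The chain is incorrect (it contains an error).

Incorrect: Watt is J/s, not J·s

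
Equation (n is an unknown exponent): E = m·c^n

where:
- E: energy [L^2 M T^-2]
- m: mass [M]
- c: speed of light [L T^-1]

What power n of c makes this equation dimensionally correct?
n = 2

E has dimensions [L^2 M T^-2]; c has dimensions [L T^-1].
The rest of the RHS has dimensions [M], so c^n must supply [L^2 T^-2].
With n = 2: m·c^2 has dimensions [L^2 M T^-2], matching the LHS ✓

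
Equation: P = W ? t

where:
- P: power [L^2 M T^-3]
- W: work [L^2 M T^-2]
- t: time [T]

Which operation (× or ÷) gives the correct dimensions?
division (÷): P = W ÷ t

P [L^2 M T^-3]; W [L^2 M T^-2]; t [T].
W × t → [L^2 M T^-1] ✗
W ÷ t → [L^2 M T^-3] ✓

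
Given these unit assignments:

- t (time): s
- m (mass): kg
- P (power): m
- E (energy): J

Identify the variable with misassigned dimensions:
P

The variable P (power) should have units W, not m.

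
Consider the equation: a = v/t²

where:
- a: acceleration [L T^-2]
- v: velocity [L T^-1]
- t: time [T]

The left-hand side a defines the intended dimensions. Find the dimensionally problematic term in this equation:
The right-hand side term v/t²

a has dimensions [L T^-2], but v/t² has dimensions [L T^-3], so the term v/t² is dimensionally wrong for a.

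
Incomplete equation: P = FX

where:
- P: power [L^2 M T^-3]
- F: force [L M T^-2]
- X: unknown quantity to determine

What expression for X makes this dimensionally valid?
X = v (velocity), dimensions [L T^-1]

P has dimensions [L^2 M T^-3]; the rest of the RHS (F) has dimensions [L M T^-2].
So X must have dimensions [L T^-1] — X = v (velocity).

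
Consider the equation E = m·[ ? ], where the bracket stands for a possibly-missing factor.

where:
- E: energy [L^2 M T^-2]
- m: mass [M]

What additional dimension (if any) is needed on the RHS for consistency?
[L^2 T^-2] — velocity squared (e.g. v²)

E has dimensions [L^2 M T^-2]; m has dimensions [M].
The bracketed factor must supply [L^2 M T^-2] / [M] = [L^2 T^-2].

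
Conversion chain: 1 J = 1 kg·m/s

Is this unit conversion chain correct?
The chain is incorrect (it contains an error).

Incorrect: Joule is kg·m²/s², not kg·m/s (that is momentum)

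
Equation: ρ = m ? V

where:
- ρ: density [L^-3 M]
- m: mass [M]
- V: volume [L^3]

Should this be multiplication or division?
division (÷): ρ = m ÷ V

ρ [L^-3 M]; m [M]; V [L^3].
m × V → [L^3 M] ✗
m ÷ V → [L^-3 M] ✓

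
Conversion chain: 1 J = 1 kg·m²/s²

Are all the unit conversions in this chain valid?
The chain is correct (no errors).

Correct: Joule is defined as kg·m²/s²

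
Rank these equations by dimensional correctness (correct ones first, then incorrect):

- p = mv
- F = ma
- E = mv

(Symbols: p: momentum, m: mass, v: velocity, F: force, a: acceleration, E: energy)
Dimensionally correct: p = mv, F = ma
Dimensionally incorrect: E = mv
Ordered (correct first, then incorrect): p = mv, F = ma, E = mv

- p = mv: LHS [L M T^-1], RHS [L M T^-1] → correct ✓
- F = ma: LHS [L M T^-2], RHS [L M T^-2] → correct ✓
- E = mv: LHS [L^2 M T^-2], RHS [L M T^-1] → incorrect ✗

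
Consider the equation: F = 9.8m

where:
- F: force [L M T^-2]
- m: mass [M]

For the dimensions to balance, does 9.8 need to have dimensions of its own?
Yes

F has dimensions [L M T^-2], while m alone has dimensions [M]. For the equation to balance, the factor 9.8 must carry dimensions [L T^-2] — it is a dimensional constant (a numerical value of a physical quantity with its units suppressed), not a pure number.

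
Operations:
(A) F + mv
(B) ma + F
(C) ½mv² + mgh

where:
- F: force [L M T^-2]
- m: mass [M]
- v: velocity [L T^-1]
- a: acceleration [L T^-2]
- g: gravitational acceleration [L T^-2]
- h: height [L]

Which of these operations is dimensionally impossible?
(A) F + mv

(A) F + mv: F [L M T^-2] and mv [L M T^-1] — different dimensions cannot be added/subtracted ✗
(B) ma + F: ma [L M T^-2] and F [L M T^-2] — same dimensions ✓
(C) ½mv² + mgh: ½mv² [L^2 M T^-2] and mgh [L^2 M T^-2] — same dimensions ✓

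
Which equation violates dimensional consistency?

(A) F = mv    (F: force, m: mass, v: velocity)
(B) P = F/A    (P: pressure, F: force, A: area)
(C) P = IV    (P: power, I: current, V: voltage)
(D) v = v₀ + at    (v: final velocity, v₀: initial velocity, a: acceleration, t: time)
(A) F = mv

The equation (A) F = mv is dimensionally incorrect.

LHS (F): [L M T^-2]
RHS (mv): [L M T^-1] ✗

The dimensions do not match. The other three equations balance.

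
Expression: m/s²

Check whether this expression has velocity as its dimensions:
No

The expression m/s² has dimensions [L T^-2], but velocity has dimensions [L T^-1].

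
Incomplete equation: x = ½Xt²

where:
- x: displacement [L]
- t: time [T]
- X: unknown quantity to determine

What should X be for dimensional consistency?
X = a (acceleration), dimensions [L T^-2]

x has dimensions [L]; the rest of the RHS (½ t²) has dimensions [T^2].
So X must have dimensions [L T^-2] — X = a (acceleration).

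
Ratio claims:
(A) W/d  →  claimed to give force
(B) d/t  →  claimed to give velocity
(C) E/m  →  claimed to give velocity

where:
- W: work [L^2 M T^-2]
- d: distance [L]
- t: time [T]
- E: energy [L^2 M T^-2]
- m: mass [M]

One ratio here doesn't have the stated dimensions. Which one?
(C) E/m does not give velocity

(A) W/d: [L M T^-2] = force [L M T^-2] ✓
(B) d/t: [L T^-1] = velocity [L T^-1] ✓
(C) E/m: [L^2 T^-2] ≠ velocity [L T^-1] ✗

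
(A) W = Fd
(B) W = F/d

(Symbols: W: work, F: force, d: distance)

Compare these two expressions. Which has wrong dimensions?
(B)

(A) W = Fd: LHS [L^2 M T^-2], RHS [L^2 M T^-2] ✓
(B) W = F/d: LHS [L^2 M T^-2], RHS [M T^-2] ✗

Expression (B) W = F/d is dimensionally incorrect.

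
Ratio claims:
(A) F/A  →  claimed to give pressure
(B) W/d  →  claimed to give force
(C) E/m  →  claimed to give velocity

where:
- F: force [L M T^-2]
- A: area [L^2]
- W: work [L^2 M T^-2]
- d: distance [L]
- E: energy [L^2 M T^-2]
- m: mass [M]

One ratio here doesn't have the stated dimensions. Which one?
(C) E/m does not give velocity

(A) F/A: [L^-1 M T^-2] = pressure [L^-1 M T^-2] ✓
(B) W/d: [L M T^-2] = force [L M T^-2] ✓
(C) E/m: [L^2 T^-2] ≠ velocity [L T^-1] ✗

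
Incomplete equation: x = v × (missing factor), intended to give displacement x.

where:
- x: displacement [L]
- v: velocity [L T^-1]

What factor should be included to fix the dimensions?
t (time), dimensions [T]

x has dimensions [L] and v has dimensions [L T^-1].
The missing factor must have dimensions [L] / [L T^-1] = [T], i.e. time (t).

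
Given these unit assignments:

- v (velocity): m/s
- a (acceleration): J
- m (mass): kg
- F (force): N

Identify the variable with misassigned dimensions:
a

The variable a (acceleration) should have units m/s², not J.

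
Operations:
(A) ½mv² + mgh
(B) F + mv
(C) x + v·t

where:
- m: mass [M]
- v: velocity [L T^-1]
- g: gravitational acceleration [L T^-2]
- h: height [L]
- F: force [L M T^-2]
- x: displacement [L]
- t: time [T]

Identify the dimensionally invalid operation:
(B) F + mv

(A) ½mv² + mgh: ½mv² [L^2 M T^-2] and mgh [L^2 M T^-2] — same dimensions ✓
(B) F + mv: F [L M T^-2] and mv [L M T^-1] — different dimensions cannot be added/subtracted ✗
(C) x + v·t: x [L] and v·t [L] — same dimensions ✓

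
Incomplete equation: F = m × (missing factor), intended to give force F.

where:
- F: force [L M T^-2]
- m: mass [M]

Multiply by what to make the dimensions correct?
a (acceleration), dimensions [L T^-2]

F has dimensions [L M T^-2] and m has dimensions [M].
The missing factor must have dimensions [L M T^-2] / [M] = [L T^-2], i.e. acceleration (a).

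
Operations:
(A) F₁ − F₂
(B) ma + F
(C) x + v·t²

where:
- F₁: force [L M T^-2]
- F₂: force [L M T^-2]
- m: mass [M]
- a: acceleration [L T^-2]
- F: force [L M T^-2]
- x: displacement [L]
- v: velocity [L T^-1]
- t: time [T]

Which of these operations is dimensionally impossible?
(C) x + v·t²

(A) F₁ − F₂: F₁ [L M T^-2] and F₂ [L M T^-2] — same dimensions ✓
(B) ma + F: ma [L M T^-2] and F [L M T^-2] — same dimensions ✓
(C) x + v·t²: x [L] and v·t² [L T] — different dimensions cannot be added/subtracted ✗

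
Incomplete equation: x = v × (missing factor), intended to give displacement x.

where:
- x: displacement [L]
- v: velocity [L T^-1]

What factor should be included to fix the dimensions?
t (time), dimensions [T]

x has dimensions [L] and v has dimensions [L T^-1].
The missing factor must have dimensions [L] / [L T^-1] = [T], i.e. time (t).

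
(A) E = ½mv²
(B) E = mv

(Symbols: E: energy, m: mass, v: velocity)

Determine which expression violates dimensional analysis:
(B)

(A) E = ½mv²: LHS [L^2 M T^-2], RHS [L^2 M T^-2] ✓
(B) E = mv: LHS [L^2 M T^-2], RHS [L M T^-1] ✗

Expression (B) E = mv is dimensionally incorrect.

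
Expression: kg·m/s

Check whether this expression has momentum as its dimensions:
Yes

The expression kg·m/s has dimensions [L M T^-1], which is exactly momentum [L M T^-1].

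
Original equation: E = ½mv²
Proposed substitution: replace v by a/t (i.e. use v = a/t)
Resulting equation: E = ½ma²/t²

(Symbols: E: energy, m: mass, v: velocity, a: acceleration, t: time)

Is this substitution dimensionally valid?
No

[v] = [L T^-1] and [a/t] = [L T^-3]. These differ, so the substitution replaces a quantity by one of different dimensions and the result E = ½ma²/t² has LHS [L^2 M T^-2] vs RHS [L^2 M T^-6] — inconsistent.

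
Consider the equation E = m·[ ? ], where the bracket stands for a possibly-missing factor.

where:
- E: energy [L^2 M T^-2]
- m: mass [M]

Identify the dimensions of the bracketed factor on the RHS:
[L^2 T^-2] — velocity squared (e.g. v²)

E has dimensions [L^2 M T^-2]; m has dimensions [M].
The bracketed factor must supply [L^2 M T^-2] / [M] = [L^2 T^-2].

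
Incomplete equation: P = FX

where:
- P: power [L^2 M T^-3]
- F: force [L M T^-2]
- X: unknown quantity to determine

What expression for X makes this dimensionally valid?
X = v (velocity), dimensions [L T^-1]

P has dimensions [L^2 M T^-3]; the rest of the RHS (F) has dimensions [L M T^-2].
So X must have dimensions [L T^-1] — X = v (velocity).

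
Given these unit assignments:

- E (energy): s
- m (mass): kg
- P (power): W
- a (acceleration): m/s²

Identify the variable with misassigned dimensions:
E

The variable E (energy) should have units J, not s.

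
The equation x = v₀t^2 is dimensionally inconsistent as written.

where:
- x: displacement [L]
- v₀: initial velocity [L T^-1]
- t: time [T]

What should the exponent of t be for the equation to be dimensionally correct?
The exponent of t should be 1: x = v₀t

The LHS x has dimensions [L]; t has dimensions [T].
As written, the RHS v₀t^2 (exponent 2 on t) has dimensions [L T], which does not match.
With exponent 1, the RHS v₀t has dimensions [L], matching the LHS.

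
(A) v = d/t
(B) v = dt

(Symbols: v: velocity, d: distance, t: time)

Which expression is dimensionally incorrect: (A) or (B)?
(B)

(A) v = d/t: LHS [L T^-1], RHS [L T^-1] ✓
(B) v = dt: LHS [L T^-1], RHS [L T] ✗

Expression (B) v = dt is dimensionally incorrect.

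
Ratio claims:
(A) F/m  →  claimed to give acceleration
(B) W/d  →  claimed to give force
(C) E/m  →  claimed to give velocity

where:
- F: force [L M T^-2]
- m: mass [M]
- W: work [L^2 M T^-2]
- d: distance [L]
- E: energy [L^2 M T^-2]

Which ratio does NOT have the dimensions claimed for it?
(C) E/m does not give velocity

(A) F/m: [L T^-2] = acceleration [L T^-2] ✓
(B) W/d: [L M T^-2] = force [L M T^-2] ✓
(C) E/m: [L^2 T^-2] ≠ velocity [L T^-1] ✗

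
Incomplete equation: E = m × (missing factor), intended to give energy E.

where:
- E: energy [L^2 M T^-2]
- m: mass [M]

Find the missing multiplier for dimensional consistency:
v² (velocity squared), dimensions [L^2 T^-2]

E has dimensions [L^2 M T^-2] and m has dimensions [M].
The missing factor must have dimensions [L^2 M T^-2] / [M] = [L^2 T^-2], i.e. velocity squared (v²).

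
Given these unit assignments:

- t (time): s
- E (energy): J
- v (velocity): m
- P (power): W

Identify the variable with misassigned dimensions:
v

The variable v (velocity) should have units m/s, not m.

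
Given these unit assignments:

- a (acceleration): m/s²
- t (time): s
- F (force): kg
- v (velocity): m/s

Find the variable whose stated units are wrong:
F

The variable F (force) should have units N, not kg.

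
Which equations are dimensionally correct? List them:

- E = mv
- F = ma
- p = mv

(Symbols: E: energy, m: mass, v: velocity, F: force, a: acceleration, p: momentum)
Dimensionally correct: F = ma, p = mv
Dimensionally incorrect: E = mv
Ordered (correct first, then incorrect): F = ma, p = mv, E = mv

- E = mv: LHS [L^2 M T^-2], RHS [L M T^-1] → incorrect ✗
- F = ma: LHS [L M T^-2], RHS [L M T^-2] → correct ✓
- p = mv: LHS [L M T^-1], RHS [L M T^-1] → correct ✓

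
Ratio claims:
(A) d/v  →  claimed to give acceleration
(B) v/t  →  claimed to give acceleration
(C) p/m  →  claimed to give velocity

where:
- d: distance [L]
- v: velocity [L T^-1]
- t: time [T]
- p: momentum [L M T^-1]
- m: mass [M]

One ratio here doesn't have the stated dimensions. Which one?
(A) d/v does not give acceleration

(A) d/v: [T] ≠ acceleration [L T^-2] ✗
(B) v/t: [L T^-2] = acceleration [L T^-2] ✓
(C) p/m: [L T^-1] = velocity [L T^-1] ✓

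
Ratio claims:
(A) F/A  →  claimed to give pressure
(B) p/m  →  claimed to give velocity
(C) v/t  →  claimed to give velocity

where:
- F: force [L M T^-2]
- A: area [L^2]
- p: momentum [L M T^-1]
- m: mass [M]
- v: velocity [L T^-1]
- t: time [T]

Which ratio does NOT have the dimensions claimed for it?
(C) v/t does not give velocity

(A) F/A: [L^-1 M T^-2] = pressure [L^-1 M T^-2] ✓
(B) p/m: [L T^-1] = velocity [L T^-1] ✓
(C) v/t: [L T^-2] ≠ velocity [L T^-1] ✗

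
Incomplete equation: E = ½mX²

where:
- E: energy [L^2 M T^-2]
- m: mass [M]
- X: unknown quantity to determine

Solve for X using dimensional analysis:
X = v (velocity), dimensions [L T^-1]

E has dimensions [L^2 M T^-2]; the rest of the RHS (½m) has dimensions [M].
So X² must have dimensions [L^2 T^-2], i.e. X has dimensions [L T^-1] — X = v (velocity).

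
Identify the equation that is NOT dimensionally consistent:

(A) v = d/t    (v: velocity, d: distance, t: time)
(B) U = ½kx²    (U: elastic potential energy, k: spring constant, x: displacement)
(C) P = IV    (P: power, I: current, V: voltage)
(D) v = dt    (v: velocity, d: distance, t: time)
(D) v = dt

The equation (D) v = dt is dimensionally incorrect.

LHS (v): [L T^-1]
RHS (dt): [L T] ✗

The dimensions do not match. The other three equations balance.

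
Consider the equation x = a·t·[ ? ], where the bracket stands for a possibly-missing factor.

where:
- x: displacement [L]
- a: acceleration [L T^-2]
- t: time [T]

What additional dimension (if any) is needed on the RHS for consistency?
[T] — time (e.g. t)

x has dimensions [L]; a·t has dimensions [L T^-1].
The bracketed factor must supply [L] / [L T^-1] = [T].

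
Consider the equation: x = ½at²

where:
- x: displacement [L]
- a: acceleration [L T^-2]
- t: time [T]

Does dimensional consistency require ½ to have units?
No

x has dimensions [L] and at² already has dimensions [L], so the equation balances without ½ contributing any dimensions. ½ is a pure (dimensionless) number; changing or removing it would not affect dimensional consistency.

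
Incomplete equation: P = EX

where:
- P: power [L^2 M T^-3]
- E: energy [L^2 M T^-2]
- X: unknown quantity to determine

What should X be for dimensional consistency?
X = f (inverse time / frequency (1/t)), dimensions [T^-1]

P has dimensions [L^2 M T^-3]; the rest of the RHS (E) has dimensions [L^2 M T^-2].
So X must have dimensions [T^-1] — X = f (inverse time / frequency (1/t)).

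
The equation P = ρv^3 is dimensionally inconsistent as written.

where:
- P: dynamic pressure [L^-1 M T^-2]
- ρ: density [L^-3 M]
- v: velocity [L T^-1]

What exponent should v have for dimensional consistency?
The exponent of v should be 2: P = ρv^2

The LHS P has dimensions [L^-1 M T^-2]; v has dimensions [L T^-1].
As written, the RHS ρv^3 (exponent 3 on v) has dimensions [M T^-3], which does not match.
With exponent 2, the RHS ρv^2 has dimensions [L^-1 M T^-2], matching the LHS.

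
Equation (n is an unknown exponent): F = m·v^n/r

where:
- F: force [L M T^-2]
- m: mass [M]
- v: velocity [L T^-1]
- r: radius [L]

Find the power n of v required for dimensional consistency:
n = 2

F has dimensions [L M T^-2]; v has dimensions [L T^-1].
The rest of the RHS has dimensions [L^-1 M], so v^n must supply [L^2 T^-2].
With n = 2: m·v^2/r has dimensions [L M T^-2], matching the LHS ✓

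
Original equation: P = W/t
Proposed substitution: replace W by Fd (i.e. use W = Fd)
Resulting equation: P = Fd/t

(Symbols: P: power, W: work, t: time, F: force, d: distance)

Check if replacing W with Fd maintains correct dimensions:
Yes

[W] = [L^2 M T^-2] and [Fd] = [L^2 M T^-2]. These match, so the substitution replaces a quantity by one of the same dimensions and the result P = Fd/t has LHS [L^2 M T^-3] vs RHS [L^2 M T^-3] — still consistent.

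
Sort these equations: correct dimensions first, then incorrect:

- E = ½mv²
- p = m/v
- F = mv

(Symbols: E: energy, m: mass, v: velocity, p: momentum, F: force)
Dimensionally correct: E = ½mv²
Dimensionally incorrect: p = m/v, F = mv
Ordered (correct first, then incorrect): E = ½mv², p = m/v, F = mv

- E = ½mv²: LHS [L^2 M T^-2], RHS [L^2 M T^-2] → correct ✓
- p = m/v: LHS [L M T^-1], RHS [L^-1 M T] → incorrect ✗
- F = mv: LHS [L M T^-2], RHS [L M T^-1] → incorrect ✗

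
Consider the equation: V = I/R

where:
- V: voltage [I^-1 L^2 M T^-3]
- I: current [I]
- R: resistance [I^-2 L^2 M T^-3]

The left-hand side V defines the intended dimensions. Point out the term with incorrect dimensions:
The right-hand side term I/R

V has dimensions [I^-1 L^2 M T^-3], but I/R has dimensions [I^3 L^-2 M^-1 T^3], so the term I/R is dimensionally wrong for V.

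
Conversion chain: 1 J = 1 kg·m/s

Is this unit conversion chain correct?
The chain is incorrect (it contains an error).

Incorrect: Joule is kg·m²/s², not kg·m/s (that is momentum)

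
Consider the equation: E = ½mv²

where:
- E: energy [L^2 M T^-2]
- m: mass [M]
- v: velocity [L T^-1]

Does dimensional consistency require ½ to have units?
No

E has dimensions [L^2 M T^-2] and mv² already has dimensions [L^2 M T^-2], so the equation balances without ½ contributing any dimensions. ½ is a pure (dimensionless) number; changing or removing it would not affect dimensional consistency.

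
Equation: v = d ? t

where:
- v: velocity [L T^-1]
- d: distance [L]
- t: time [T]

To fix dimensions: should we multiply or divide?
division (÷): v = d ÷ t

v [L T^-1]; d [L]; t [T].
d × t → [L T] ✗
d ÷ t → [L T^-1] ✓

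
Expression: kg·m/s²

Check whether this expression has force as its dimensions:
Yes

The expression kg·m/s² has dimensions [L M T^-2], which is exactly force [L M T^-2].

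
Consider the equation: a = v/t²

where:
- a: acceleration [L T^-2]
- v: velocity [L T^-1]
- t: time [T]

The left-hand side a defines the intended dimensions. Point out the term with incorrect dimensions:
The right-hand side term v/t²

a has dimensions [L T^-2], but v/t² has dimensions [L T^-3], so the term v/t² is dimensionally wrong for a.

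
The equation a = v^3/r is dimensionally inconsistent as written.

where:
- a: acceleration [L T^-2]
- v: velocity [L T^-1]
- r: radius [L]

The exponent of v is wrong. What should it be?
The exponent of v should be 2: a = v^2/r

The LHS a has dimensions [L T^-2]; v has dimensions [L T^-1].
As written, the RHS v^3/r (exponent 3 on v) has dimensions [L^2 T^-3], which does not match.
With exponent 2, the RHS v^2/r has dimensions [L T^-2], matching the LHS.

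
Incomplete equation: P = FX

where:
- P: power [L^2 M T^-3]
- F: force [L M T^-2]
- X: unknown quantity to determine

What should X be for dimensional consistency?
X = v (velocity), dimensions [L T^-1]

P has dimensions [L^2 M T^-3]; the rest of the RHS (F) has dimensions [L M T^-2].
So X must have dimensions [L T^-1] — X = v (velocity).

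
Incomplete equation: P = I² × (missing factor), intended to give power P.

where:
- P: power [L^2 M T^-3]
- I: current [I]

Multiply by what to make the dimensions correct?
R (resistance), dimensions [I^-2 L^2 M T^-3]

P has dimensions [L^2 M T^-3] and I² has dimensions [I^2].
The missing factor must have dimensions [L^2 M T^-3] / [I^2] = [I^-2 L^2 M T^-3], i.e. resistance (R).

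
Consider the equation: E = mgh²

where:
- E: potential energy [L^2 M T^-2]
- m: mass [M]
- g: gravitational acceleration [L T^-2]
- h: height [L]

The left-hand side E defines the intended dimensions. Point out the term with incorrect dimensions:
The right-hand side term mgh²

E has dimensions [L^2 M T^-2], but mgh² has dimensions [L^3 M T^-2], so the term mgh² is dimensionally wrong for E.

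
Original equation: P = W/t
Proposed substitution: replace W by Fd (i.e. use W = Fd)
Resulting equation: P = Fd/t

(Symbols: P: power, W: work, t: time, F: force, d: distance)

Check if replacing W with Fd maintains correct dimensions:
Yes

[W] = [L^2 M T^-2] and [Fd] = [L^2 M T^-2]. These match, so the substitution replaces a quantity by one of the same dimensions and the result P = Fd/t has LHS [L^2 M T^-3] vs RHS [L^2 M T^-3] — still consistent.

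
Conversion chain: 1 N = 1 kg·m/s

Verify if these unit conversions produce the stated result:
The chain is incorrect (it contains an error).

Incorrect: Newton is kg·m/s², not kg·m/s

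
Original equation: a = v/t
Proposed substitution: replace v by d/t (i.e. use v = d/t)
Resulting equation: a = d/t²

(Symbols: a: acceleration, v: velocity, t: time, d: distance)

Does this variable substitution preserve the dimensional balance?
Yes

[v] = [L T^-1] and [d/t] = [L T^-1]. These match, so the substitution replaces a quantity by one of the same dimensions and the result a = d/t² has LHS [L T^-2] vs RHS [L T^-2] — still consistent.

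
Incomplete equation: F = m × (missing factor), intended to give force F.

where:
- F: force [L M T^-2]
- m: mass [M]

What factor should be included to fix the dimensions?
a (acceleration), dimensions [L T^-2]

F has dimensions [L M T^-2] and m has dimensions [M].
The missing factor must have dimensions [L M T^-2] / [M] = [L T^-2], i.e. acceleration (a).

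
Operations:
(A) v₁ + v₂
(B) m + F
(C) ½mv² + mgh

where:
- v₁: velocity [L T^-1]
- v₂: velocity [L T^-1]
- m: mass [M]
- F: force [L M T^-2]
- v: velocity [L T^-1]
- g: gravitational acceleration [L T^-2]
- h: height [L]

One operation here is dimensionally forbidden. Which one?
(B) m + F

(A) v₁ + v₂: v₁ [L T^-1] and v₂ [L T^-1] — same dimensions ✓
(B) m + F: m [M] and F [L M T^-2] — different dimensions cannot be added/subtracted ✗
(C) ½mv² + mgh: ½mv² [L^2 M T^-2] and mgh [L^2 M T^-2] — same dimensions ✓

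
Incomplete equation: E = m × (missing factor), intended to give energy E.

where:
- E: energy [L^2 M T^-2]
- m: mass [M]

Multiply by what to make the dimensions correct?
v² (velocity squared), dimensions [L^2 T^-2]

E has dimensions [L^2 M T^-2] and m has dimensions [M].
The missing factor must have dimensions [L^2 M T^-2] / [M] = [L^2 T^-2], i.e. velocity squared (v²).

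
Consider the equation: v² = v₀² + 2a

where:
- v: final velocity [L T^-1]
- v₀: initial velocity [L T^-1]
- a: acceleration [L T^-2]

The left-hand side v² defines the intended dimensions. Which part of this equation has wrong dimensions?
The term 2a

Checking each RHS term against the LHS:
- v₀²: [L^2 T^-2] — matches v² [L^2 T^-2] ✓
- 2a: [L T^-2] — does NOT match v² [L^2 T^-2] ✗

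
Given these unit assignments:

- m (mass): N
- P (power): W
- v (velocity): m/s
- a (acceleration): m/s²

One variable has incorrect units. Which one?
m

The variable m (mass) should have units kg, not N.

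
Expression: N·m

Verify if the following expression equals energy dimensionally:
Yes

The expression N·m has dimensions [L^2 M T^-2], which is exactly energy [L^2 M T^-2].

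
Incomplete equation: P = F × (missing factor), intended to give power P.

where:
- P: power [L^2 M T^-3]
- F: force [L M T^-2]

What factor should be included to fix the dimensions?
v (velocity), dimensions [L T^-1]

P has dimensions [L^2 M T^-3] and F has dimensions [L M T^-2].
The missing factor must have dimensions [L^2 M T^-3] / [L M T^-2] = [L T^-1], i.e. velocity (v).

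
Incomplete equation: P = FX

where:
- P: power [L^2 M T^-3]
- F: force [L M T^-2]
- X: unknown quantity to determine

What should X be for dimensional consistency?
X = v (velocity), dimensions [L T^-1]

P has dimensions [L^2 M T^-3]; the rest of the RHS (F) has dimensions [L M T^-2].
So X must have dimensions [L T^-1] — X = v (velocity).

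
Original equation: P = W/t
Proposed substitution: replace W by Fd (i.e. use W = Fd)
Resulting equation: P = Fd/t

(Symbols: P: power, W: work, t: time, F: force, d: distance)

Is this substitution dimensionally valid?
Yes

[W] = [L^2 M T^-2] and [Fd] = [L^2 M T^-2]. These match, so the substitution replaces a quantity by one of the same dimensions and the result P = Fd/t has LHS [L^2 M T^-3] vs RHS [L^2 M T^-3] — still consistent.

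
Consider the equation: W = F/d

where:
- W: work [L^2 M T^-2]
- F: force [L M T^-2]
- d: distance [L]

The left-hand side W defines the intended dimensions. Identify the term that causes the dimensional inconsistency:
The right-hand side term F/d

W has dimensions [L^2 M T^-2], but F/d has dimensions [M T^-2], so the term F/d is dimensionally wrong for W.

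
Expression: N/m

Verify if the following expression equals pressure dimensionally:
No

The expression N/m has dimensions [M T^-2], but pressure has dimensions [L^-1 M T^-2].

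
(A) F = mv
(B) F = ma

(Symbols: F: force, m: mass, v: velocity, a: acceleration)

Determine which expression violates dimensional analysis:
(A)

(A) F = mv: LHS [L M T^-2], RHS [L M T^-1] ✗
(B) F = ma: LHS [L M T^-2], RHS [L M T^-2] ✓

Expression (A) F = mv is dimensionally incorrect.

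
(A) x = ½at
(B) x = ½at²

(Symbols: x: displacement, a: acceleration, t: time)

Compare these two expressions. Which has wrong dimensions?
(A)

(A) x = ½at: LHS [L], RHS [L T^-1] ✗
(B) x = ½at²: LHS [L], RHS [L] ✓

Expression (A) x = ½at is dimensionally incorrect.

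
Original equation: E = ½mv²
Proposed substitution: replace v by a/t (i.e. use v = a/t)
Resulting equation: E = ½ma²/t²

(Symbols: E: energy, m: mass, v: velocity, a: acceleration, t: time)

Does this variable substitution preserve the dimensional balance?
No

[v] = [L T^-1] and [a/t] = [L T^-3]. These differ, so the substitution replaces a quantity by one of different dimensions and the result E = ½ma²/t² has LHS [L^2 M T^-2] vs RHS [L^2 M T^-6] — inconsistent.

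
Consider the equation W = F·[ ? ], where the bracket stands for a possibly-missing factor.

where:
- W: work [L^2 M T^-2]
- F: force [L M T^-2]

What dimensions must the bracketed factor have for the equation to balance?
[L] — length (e.g. a distance d)

W has dimensions [L^2 M T^-2]; F has dimensions [L M T^-2].
The bracketed factor must supply [L^2 M T^-2] / [L M T^-2] = [L].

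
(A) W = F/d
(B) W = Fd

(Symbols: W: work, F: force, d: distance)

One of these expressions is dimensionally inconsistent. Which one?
(A)

(A) W = F/d: LHS [L^2 M T^-2], RHS [M T^-2] ✗
(B) W = Fd: LHS [L^2 M T^-2], RHS [L^2 M T^-2] ✓

Expression (A) W = F/d is dimensionally incorrect.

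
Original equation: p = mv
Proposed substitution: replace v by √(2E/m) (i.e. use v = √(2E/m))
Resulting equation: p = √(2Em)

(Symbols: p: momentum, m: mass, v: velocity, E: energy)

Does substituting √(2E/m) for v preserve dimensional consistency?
Yes

[v] = [L T^-1] and [√(2E/m)] = [L T^-1]. These match, so the substitution replaces a quantity by one of the same dimensions and the result p = √(2Em) has LHS [L M T^-1] vs RHS [L M T^-1] — still consistent.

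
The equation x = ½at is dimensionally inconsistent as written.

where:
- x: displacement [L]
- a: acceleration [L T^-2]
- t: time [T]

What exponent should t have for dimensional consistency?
The exponent of t should be 2: x = ½at^2

The LHS x has dimensions [L]; t has dimensions [T].
As written, the RHS ½at (exponent 1 on t) has dimensions [L T^-1], which does not match.
With exponent 2, the RHS ½at^2 has dimensions [L], matching the LHS.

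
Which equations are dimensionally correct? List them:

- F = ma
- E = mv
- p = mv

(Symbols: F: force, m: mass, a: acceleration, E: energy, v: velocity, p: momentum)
Dimensionally correct: F = ma, p = mv
Dimensionally incorrect: E = mv
Ordered (correct first, then incorrect): F = ma, p = mv, E = mv

- F = ma: LHS [L M T^-2], RHS [L M T^-2] → correct ✓
- E = mv: LHS [L^2 M T^-2], RHS [L M T^-1] → incorrect ✗
- p = mv: LHS [L M T^-1], RHS [L M T^-1] → correct ✓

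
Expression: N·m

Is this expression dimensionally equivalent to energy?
Yes

The expression N·m has dimensions [L^2 M T^-2], which is exactly energy [L^2 M T^-2].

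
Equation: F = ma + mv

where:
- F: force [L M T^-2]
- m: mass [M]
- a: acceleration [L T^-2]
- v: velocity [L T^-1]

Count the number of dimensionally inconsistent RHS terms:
1

LHS F: [L M T^-2]
- ma: [L M T^-2] ✓
- mv: [L M T^-1] ✗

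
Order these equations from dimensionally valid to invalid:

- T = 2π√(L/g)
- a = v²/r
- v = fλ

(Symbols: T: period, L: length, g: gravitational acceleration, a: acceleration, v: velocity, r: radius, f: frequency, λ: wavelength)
Dimensionally correct: T = 2π√(L/g), a = v²/r, v = fλ
Dimensionally incorrect: none
Ordered (correct first, then incorrect): T = 2π√(L/g), a = v²/r, v = fλ

- T = 2π√(L/g): LHS [T], RHS [T] → correct ✓
- a = v²/r: LHS [L T^-2], RHS [L T^-2] → correct ✓
- v = fλ: LHS [L T^-1], RHS [L T^-1] → correct ✓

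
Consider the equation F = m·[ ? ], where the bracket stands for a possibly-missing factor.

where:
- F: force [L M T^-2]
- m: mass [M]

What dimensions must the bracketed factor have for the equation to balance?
[L T^-2] — acceleration (e.g. a)

F has dimensions [L M T^-2]; m has dimensions [M].
The bracketed factor must supply [L M T^-2] / [M] = [L T^-2].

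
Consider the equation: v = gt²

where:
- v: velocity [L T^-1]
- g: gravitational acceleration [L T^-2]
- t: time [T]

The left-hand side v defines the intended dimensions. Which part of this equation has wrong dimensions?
The right-hand side term gt²

v has dimensions [L T^-1], but gt² has dimensions [L], so the term gt² is dimensionally wrong for v.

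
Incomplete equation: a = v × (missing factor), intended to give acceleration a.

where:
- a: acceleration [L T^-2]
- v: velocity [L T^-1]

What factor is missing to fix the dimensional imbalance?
1/t (inverse time), dimensions [T^-1]

a has dimensions [L T^-2] and v has dimensions [L T^-1].
The missing factor must have dimensions [L T^-2] / [L T^-1] = [T^-1], i.e. inverse time (1/t).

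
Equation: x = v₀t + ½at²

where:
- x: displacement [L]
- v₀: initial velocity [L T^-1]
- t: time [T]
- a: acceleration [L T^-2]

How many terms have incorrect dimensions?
0

LHS x: [L]
- v₀t: [L] ✓
- ½at²: [L] ✓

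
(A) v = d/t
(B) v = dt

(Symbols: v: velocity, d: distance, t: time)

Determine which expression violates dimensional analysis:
(B)

(A) v = d/t: LHS [L T^-1], RHS [L T^-1] ✓
(B) v = dt: LHS [L T^-1], RHS [L T] ✗

Expression (B) v = dt is dimensionally incorrect.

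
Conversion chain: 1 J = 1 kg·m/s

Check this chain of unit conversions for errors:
The chain is incorrect (it contains an error).

Incorrect: Joule is kg·m²/s², not kg·m/s (that is momentum)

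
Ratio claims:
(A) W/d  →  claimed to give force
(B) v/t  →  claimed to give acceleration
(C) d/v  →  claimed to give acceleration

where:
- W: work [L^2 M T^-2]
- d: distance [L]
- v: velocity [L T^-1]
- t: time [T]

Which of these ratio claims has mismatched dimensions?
(C) d/v does not give acceleration

(A) W/d: [L M T^-2] = force [L M T^-2] ✓
(B) v/t: [L T^-2] = acceleration [L T^-2] ✓
(C) d/v: [T] ≠ acceleration [L T^-2] ✗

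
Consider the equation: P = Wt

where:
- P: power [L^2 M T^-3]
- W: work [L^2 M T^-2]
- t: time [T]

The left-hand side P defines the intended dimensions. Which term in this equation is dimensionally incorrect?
The right-hand side term Wt

P has dimensions [L^2 M T^-3], but Wt has dimensions [L^2 M T^-1], so the term Wt is dimensionally wrong for P.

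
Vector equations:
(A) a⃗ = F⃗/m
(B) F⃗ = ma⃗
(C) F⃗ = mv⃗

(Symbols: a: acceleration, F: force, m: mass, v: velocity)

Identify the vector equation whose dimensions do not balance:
(C) F⃗ = mv⃗

(A) a⃗ = F⃗/m: LHS [L T^-2], RHS [L T^-2] ✓ — force (vector) divided by mass (scalar)
(B) F⃗ = ma⃗: LHS [L M T^-2], RHS [L M T^-2] ✓ — Force and acceleration are vectors, mass is a scalar
(C) F⃗ = mv⃗: LHS [L M T^-2], RHS [L M T^-1] ✗ — mass times velocity is momentum, not force; should be ma⃗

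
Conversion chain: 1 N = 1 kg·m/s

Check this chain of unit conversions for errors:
The chain is incorrect (it contains an error).

Incorrect: Newton is kg·m/s², not kg·m/s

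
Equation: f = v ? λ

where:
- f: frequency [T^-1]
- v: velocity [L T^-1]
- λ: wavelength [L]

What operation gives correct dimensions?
division (÷): f = v ÷ λ

f [T^-1]; v [L T^-1]; λ [L].
v × λ → [L^2 T^-1] ✗
v ÷ λ → [T^-1] ✓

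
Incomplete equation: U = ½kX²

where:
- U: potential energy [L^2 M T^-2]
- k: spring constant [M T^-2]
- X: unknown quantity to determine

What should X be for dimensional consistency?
X = x (displacement), dimensions [L]

U has dimensions [L^2 M T^-2]; the rest of the RHS (½k) has dimensions [M T^-2].
So X² must have dimensions [L^2], i.e. X has dimensions [L] — X = x (displacement).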